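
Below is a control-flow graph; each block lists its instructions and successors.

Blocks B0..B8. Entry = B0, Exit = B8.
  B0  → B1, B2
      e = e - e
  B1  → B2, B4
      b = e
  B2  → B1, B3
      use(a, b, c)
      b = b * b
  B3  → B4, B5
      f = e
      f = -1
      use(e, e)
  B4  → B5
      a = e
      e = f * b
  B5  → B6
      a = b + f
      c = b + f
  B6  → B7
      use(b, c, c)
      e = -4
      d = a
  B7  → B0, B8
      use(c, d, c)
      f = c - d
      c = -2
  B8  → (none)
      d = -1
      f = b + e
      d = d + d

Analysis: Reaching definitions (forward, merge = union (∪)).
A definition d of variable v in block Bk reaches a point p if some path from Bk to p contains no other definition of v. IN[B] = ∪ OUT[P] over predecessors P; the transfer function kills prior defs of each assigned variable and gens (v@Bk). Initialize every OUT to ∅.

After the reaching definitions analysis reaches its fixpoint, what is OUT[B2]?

Answer: {a@B5, b@B2, c@B7, d@B6, e@B0, f@B7}

Trace:
Fixpoint table:
  B0:  IN={a@B5, b@B1, b@B2, c@B7, d@B6, e@B6, f@B7}  OUT={a@B5, b@B1, b@B2, c@B7, d@B6, e@B0, f@B7}
  B1:  IN={a@B5, b@B1, b@B2, c@B7, d@B6, e@B0, f@B7}  OUT={a@B5, b@B1, c@B7, d@B6, e@B0, f@B7}
  B2:  IN={a@B5, b@B1, b@B2, c@B7, d@B6, e@B0, f@B7}  OUT={a@B5, b@B2, c@B7, d@B6, e@B0, f@B7}
  B3:  IN={a@B5, b@B2, c@B7, d@B6, e@B0, f@B7}  OUT={a@B5, b@B2, c@B7, d@B6, e@B0, f@B3}
  B4:  IN={a@B5, b@B1, b@B2, c@B7, d@B6, e@B0, f@B3, f@B7}  OUT={a@B4, b@B1, b@B2, c@B7, d@B6, e@B4, f@B3, f@B7}
  B5:  IN={a@B4, a@B5, b@B1, b@B2, c@B7, d@B6, e@B0, e@B4, f@B3, f@B7}  OUT={a@B5, b@B1, b@B2, c@B5, d@B6, e@B0, e@B4, f@B3, f@B7}
  B6:  IN={a@B5, b@B1, b@B2, c@B5, d@B6, e@B0, e@B4, f@B3, f@B7}  OUT={a@B5, b@B1, b@B2, c@B5, d@B6, e@B6, f@B3, f@B7}
  B7:  IN={a@B5, b@B1, b@B2, c@B5, d@B6, e@B6, f@B3, f@B7}  OUT={a@B5, b@B1, b@B2, c@B7, d@B6, e@B6, f@B7}
  B8:  IN={a@B5, b@B1, b@B2, c@B7, d@B6, e@B6, f@B7}  OUT={a@B5, b@B1, b@B2, c@B7, d@B8, e@B6, f@B8}

Merge at B2: IN[B2] = OUT[B0] ⊔ OUT[B1] = {a@B5, b@B1, b@B2, c@B7, d@B6, e@B0, f@B7}
Applying B2's transfer function to that IN value gives OUT[B2] (row B2 above).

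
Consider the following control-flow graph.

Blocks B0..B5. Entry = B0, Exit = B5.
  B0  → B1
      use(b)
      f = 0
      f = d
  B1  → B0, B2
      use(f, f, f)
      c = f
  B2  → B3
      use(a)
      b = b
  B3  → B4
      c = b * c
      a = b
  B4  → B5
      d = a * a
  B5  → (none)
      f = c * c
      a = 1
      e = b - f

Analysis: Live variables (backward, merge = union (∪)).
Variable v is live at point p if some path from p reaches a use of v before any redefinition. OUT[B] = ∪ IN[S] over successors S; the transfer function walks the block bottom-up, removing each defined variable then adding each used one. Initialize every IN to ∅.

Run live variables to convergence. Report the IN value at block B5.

Fixpoint table:
  B0:   IN={a, b, d}   OUT={a, b, d, f}
  B1:   IN={a, b, d, f}   OUT={a, b, c, d}
  B2:   IN={a, b, c}   OUT={b, c}
  B3:   IN={b, c}   OUT={a, b, c}
  B4:   IN={a, b, c}   OUT={b, c}
  B5:   IN={b, c}   OUT={}

B5 is the boundary node: OUT[B5] = {}
Applying B5's transfer function to that OUT value gives IN[B5] (row B5 above).

Answer: {b, c}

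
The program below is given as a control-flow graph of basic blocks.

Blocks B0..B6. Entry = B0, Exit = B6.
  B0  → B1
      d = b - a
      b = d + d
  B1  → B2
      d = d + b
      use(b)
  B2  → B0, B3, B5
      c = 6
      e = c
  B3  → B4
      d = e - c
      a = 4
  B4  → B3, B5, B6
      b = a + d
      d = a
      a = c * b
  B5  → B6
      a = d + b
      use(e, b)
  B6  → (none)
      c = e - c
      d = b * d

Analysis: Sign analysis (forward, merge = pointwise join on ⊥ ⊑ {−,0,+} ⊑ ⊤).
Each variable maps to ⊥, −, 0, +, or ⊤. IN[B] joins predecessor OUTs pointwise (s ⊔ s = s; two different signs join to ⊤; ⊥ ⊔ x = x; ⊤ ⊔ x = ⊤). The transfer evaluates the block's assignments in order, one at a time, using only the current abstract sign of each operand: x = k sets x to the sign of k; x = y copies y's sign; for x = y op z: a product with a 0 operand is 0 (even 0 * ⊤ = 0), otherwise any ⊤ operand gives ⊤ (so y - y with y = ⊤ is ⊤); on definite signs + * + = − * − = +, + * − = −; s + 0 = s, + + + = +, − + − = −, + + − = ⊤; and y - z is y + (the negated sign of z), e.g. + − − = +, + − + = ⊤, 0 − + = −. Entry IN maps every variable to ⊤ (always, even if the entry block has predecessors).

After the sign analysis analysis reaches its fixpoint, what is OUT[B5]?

Per-block solution:
  B0: | IN=(all ⊤) | OUT=(all ⊤)
  B1: | IN=(all ⊤) | OUT=(all ⊤)
  B2: | IN=(all ⊤) | OUT={c:+, e:+; rest ⊤}
  B3: | IN={c:+, e:+; rest ⊤} | OUT={a:+, c:+, e:+; rest ⊤}
  B4: | IN={a:+, c:+, e:+; rest ⊤} | OUT={c:+, d:+, e:+; rest ⊤}
  B5: | IN={c:+, e:+; rest ⊤} | OUT={c:+, e:+; rest ⊤}
  B6: | IN={c:+, e:+; rest ⊤} | OUT={e:+; rest ⊤}

Merge at B5: IN[B5] = OUT[B2] ⊔ OUT[B4] = {a: ⊤, b: ⊤, c: +, d: ⊤, e: +, f: ⊤}
Applying B5's transfer function to that IN value gives OUT[B5] (row B5 above).

Answer: {a: ⊤, b: ⊤, c: +, d: ⊤, e: +, f: ⊤}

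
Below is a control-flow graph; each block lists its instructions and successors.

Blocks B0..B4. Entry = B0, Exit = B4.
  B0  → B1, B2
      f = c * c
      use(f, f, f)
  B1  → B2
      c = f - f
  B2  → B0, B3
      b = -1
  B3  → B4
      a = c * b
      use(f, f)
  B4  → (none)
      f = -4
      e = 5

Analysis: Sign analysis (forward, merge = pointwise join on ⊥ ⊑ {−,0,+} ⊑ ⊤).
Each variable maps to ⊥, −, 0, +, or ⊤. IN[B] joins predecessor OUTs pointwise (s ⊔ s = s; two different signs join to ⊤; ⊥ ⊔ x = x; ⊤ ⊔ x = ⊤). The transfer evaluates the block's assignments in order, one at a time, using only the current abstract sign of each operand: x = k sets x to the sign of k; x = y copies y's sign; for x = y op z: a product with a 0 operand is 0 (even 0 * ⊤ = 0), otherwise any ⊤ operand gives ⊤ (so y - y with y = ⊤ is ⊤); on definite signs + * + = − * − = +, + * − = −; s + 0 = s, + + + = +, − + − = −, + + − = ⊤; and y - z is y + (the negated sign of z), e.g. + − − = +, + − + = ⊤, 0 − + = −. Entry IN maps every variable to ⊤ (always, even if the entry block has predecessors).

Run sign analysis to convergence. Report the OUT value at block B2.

Fixpoint table:
  B0:  IN=(all ⊤)  OUT=(all ⊤)
  B1:  IN=(all ⊤)  OUT=(all ⊤)
  B2:  IN=(all ⊤)  OUT={b:-; rest ⊤}
  B3:  IN={b:-; rest ⊤}  OUT={b:-; rest ⊤}
  B4:  IN={b:-; rest ⊤}  OUT={b:-, e:+, f:-; rest ⊤}

Merge at B2: IN[B2] = OUT[B0] ⊔ OUT[B1] = {a: ⊤, b: ⊤, c: ⊤, d: ⊤, e: ⊤, f: ⊤}
Applying B2's transfer function to that IN value gives OUT[B2] (row B2 above).

Answer: {a: ⊤, b: -, c: ⊤, d: ⊤, e: ⊤, f: ⊤}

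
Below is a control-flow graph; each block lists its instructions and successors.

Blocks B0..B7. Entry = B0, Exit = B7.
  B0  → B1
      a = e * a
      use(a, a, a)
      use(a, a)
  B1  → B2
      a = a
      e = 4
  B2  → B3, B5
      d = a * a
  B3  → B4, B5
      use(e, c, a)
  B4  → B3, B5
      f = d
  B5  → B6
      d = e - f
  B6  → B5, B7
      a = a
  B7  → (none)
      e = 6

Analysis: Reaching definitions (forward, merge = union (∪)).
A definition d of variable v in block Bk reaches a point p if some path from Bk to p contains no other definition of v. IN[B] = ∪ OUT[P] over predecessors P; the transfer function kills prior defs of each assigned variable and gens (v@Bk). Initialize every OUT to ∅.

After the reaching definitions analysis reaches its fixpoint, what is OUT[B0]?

Converged values:
  B0: | IN={} | OUT={a@B0}
  B1: | IN={a@B0} | OUT={a@B1, e@B1}
  B2: | IN={a@B1, e@B1} | OUT={a@B1, d@B2, e@B1}
  B3: | IN={a@B1, d@B2, e@B1, f@B4} | OUT={a@B1, d@B2, e@B1, f@B4}
  B4: | IN={a@B1, d@B2, e@B1, f@B4} | OUT={a@B1, d@B2, e@B1, f@B4}
  B5: | IN={a@B1, a@B6, d@B2, d@B5, e@B1, f@B4} | OUT={a@B1, a@B6, d@B5, e@B1, f@B4}
  B6: | IN={a@B1, a@B6, d@B5, e@B1, f@B4} | OUT={a@B6, d@B5, e@B1, f@B4}
  B7: | IN={a@B6, d@B5, e@B1, f@B4} | OUT={a@B6, d@B5, e@B7, f@B4}

B0 is the boundary node: IN[B0] = {}
Applying B0's transfer function to that IN value gives OUT[B0] (row B0 above).

Answer: {a@B0}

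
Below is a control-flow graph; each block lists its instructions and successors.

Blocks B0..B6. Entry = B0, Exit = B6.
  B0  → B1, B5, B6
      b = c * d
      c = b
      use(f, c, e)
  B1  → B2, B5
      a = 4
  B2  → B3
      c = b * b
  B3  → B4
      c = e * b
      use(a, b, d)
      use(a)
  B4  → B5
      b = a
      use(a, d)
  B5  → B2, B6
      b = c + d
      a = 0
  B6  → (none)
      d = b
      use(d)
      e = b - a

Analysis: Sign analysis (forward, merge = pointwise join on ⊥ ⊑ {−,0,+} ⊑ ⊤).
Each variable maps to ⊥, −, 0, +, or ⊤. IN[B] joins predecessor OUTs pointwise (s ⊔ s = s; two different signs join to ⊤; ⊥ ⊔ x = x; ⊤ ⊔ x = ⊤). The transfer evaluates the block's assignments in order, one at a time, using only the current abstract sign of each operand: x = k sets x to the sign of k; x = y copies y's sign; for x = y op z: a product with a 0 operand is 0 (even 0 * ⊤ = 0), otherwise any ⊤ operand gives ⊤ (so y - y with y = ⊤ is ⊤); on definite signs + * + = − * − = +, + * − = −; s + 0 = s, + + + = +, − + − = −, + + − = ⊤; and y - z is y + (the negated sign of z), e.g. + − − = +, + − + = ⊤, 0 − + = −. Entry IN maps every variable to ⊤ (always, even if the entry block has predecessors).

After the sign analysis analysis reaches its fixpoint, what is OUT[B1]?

Answer: {a: +, b: ⊤, c: ⊤, d: ⊤, e: ⊤, f: ⊤}

Working:
Converged values:
  B0:  IN=(all ⊤)  OUT=(all ⊤)
  B1:  IN=(all ⊤)  OUT={a:+; rest ⊤}
  B2:  IN=(all ⊤)  OUT=(all ⊤)
  B3:  IN=(all ⊤)  OUT=(all ⊤)
  B4:  IN=(all ⊤)  OUT=(all ⊤)
  B5:  IN=(all ⊤)  OUT={a:0; rest ⊤}
  B6:  IN=(all ⊤)  OUT=(all ⊤)

Merge at B1: IN[B1] = OUT[B0] = {a: ⊤, b: ⊤, c: ⊤, d: ⊤, e: ⊤, f: ⊤}
Applying B1's transfer function to that IN value gives OUT[B1] (row B1 above).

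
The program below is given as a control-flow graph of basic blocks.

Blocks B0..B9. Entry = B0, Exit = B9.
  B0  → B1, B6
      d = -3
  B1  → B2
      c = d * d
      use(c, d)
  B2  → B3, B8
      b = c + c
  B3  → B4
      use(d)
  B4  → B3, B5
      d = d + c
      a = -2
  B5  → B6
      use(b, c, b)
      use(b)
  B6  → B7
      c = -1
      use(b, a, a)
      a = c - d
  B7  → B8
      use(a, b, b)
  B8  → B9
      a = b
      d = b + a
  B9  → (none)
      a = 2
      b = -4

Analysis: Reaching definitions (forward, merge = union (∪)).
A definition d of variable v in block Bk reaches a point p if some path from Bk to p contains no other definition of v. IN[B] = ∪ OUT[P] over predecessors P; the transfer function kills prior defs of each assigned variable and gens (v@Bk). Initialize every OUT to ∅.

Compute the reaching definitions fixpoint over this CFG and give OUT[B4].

Answer: {a@B4, b@B2, c@B1, d@B4}

Trace:
Per-block solution:
  B0:   IN={}   OUT={d@B0}
  B1:   IN={d@B0}   OUT={c@B1, d@B0}
  B2:   IN={c@B1, d@B0}   OUT={b@B2, c@B1, d@B0}
  B3:   IN={a@B4, b@B2, c@B1, d@B0, d@B4}   OUT={a@B4, b@B2, c@B1, d@B0, d@B4}
  B4:   IN={a@B4, b@B2, c@B1, d@B0, d@B4}   OUT={a@B4, b@B2, c@B1, d@B4}
  B5:   IN={a@B4, b@B2, c@B1, d@B4}   OUT={a@B4, b@B2, c@B1, d@B4}
  B6:   IN={a@B4, b@B2, c@B1, d@B0, d@B4}   OUT={a@B6, b@B2, c@B6, d@B0, d@B4}
  B7:   IN={a@B6, b@B2, c@B6, d@B0, d@B4}   OUT={a@B6, b@B2, c@B6, d@B0, d@B4}
  B8:   IN={a@B6, b@B2, c@B1, c@B6, d@B0, d@B4}   OUT={a@B8, b@B2, c@B1, c@B6, d@B8}
  B9:   IN={a@B8, b@B2, c@B1, c@B6, d@B8}   OUT={a@B9, b@B9, c@B1, c@B6, d@B8}

Merge at B4: IN[B4] = OUT[B3] = {a@B4, b@B2, c@B1, d@B0, d@B4}
Applying B4's transfer function to that IN value gives OUT[B4] (row B4 above).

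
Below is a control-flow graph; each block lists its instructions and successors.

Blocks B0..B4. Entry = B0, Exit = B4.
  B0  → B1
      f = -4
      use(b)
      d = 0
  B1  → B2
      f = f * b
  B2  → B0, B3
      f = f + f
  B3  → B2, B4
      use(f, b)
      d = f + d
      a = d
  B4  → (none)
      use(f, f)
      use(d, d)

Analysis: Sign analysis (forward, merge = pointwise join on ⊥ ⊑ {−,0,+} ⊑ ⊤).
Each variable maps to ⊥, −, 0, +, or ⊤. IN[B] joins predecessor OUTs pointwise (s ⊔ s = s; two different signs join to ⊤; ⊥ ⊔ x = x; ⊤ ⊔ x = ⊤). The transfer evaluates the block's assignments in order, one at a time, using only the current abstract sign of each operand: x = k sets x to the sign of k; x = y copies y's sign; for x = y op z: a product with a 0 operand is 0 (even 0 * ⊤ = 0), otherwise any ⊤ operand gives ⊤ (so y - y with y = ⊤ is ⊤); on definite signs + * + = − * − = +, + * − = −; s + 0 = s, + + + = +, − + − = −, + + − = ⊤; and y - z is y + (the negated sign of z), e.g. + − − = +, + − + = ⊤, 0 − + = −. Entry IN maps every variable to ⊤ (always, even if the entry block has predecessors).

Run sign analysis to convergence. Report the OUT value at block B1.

Answer: {a: ⊤, b: ⊤, c: ⊤, d: 0, e: ⊤, f: ⊤}

Working:
Per-block solution:
  B0: | IN=(all ⊤) | OUT={d:0, f:-; rest ⊤}
  B1: | IN={d:0, f:-; rest ⊤} | OUT={d:0; rest ⊤}
  B2: | IN=(all ⊤) | OUT=(all ⊤)
  B3: | IN=(all ⊤) | OUT=(all ⊤)
  B4: | IN=(all ⊤) | OUT=(all ⊤)

Merge at B1: IN[B1] = OUT[B0] = {a: ⊤, b: ⊤, c: ⊤, d: 0, e: ⊤, f: -}
Applying B1's transfer function to that IN value gives OUT[B1] (row B1 above).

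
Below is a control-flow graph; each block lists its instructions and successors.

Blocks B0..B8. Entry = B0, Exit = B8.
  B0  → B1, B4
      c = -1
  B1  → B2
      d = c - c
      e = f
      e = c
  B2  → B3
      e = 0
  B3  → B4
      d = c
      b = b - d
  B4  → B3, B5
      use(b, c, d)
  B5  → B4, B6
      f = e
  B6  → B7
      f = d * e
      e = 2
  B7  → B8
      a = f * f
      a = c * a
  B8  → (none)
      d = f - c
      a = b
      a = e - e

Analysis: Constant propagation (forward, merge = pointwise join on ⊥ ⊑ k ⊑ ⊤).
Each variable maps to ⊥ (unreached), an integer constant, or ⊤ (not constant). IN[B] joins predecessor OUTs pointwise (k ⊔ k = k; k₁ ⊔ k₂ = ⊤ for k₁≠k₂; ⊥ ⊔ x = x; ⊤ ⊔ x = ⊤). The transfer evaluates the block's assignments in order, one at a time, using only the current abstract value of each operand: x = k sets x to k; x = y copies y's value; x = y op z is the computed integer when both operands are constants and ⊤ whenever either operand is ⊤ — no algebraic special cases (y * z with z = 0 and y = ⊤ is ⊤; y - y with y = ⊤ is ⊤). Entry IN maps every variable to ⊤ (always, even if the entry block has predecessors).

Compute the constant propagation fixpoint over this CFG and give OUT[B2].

Fixpoint table:
  B0:   IN=(all ⊤)   OUT={c:-1; rest ⊤}
  B1:   IN={c:-1; rest ⊤}   OUT={c:-1, d:0, e:-1; rest ⊤}
  B2:   IN={c:-1, d:0, e:-1; rest ⊤}   OUT={c:-1, d:0, e:0; rest ⊤}
  B3:   IN={c:-1; rest ⊤}   OUT={c:-1, d:-1; rest ⊤}
  B4:   IN={c:-1; rest ⊤}   OUT={c:-1; rest ⊤}
  B5:   IN={c:-1; rest ⊤}   OUT={c:-1; rest ⊤}
  B6:   IN={c:-1; rest ⊤}   OUT={c:-1, e:2; rest ⊤}
  B7:   IN={c:-1, e:2; rest ⊤}   OUT={c:-1, e:2; rest ⊤}
  B8:   IN={c:-1, e:2; rest ⊤}   OUT={a:0, c:-1, e:2; rest ⊤}

Merge at B2: IN[B2] = OUT[B1] = {a: ⊤, b: ⊤, c: -1, d: 0, e: -1, f: ⊤}
Applying B2's transfer function to that IN value gives OUT[B2] (row B2 above).

Answer: {a: ⊤, b: ⊤, c: -1, d: 0, e: 0, f: ⊤}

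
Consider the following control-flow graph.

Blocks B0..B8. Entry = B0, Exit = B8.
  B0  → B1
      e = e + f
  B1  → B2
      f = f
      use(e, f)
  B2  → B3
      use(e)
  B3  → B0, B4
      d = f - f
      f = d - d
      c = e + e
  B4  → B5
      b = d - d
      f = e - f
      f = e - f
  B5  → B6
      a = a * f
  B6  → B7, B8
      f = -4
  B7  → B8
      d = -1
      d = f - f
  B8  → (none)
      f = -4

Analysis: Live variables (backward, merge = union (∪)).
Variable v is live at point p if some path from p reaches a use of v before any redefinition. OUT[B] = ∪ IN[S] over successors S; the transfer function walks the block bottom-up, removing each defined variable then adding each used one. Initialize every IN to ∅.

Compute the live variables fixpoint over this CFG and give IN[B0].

Answer: {a, e, f}

Working:
Fixpoint table:
  B0:   IN={a, e, f}   OUT={a, e, f}
  B1:   IN={a, e, f}   OUT={a, e, f}
  B2:   IN={a, e, f}   OUT={a, e, f}
  B3:   IN={a, e, f}   OUT={a, d, e, f}
  B4:   IN={a, d, e, f}   OUT={a, f}
  B5:   IN={a, f}   OUT={}
  B6:   IN={}   OUT={f}
  B7:   IN={f}   OUT={}
  B8:   IN={}   OUT={}

Merge at B0: OUT[B0] = IN[B1] = {a, e, f}
Applying B0's transfer function to that OUT value gives IN[B0] (row B0 above).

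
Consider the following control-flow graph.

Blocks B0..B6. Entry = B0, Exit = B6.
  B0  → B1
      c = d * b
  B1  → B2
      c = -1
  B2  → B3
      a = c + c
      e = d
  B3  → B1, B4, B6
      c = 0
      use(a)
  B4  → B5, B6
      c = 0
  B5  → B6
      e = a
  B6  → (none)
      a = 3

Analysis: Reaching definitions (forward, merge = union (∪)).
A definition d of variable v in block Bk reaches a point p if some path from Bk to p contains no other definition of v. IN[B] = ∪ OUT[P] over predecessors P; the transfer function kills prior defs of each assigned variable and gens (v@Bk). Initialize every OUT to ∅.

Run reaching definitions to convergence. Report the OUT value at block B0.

Per-block solution:
  B0:  IN={}  OUT={c@B0}
  B1:  IN={a@B2, c@B0, c@B3, e@B2}  OUT={a@B2, c@B1, e@B2}
  B2:  IN={a@B2, c@B1, e@B2}  OUT={a@B2, c@B1, e@B2}
  B3:  IN={a@B2, c@B1, e@B2}  OUT={a@B2, c@B3, e@B2}
  B4:  IN={a@B2, c@B3, e@B2}  OUT={a@B2, c@B4, e@B2}
  B5:  IN={a@B2, c@B4, e@B2}  OUT={a@B2, c@B4, e@B5}
  B6:  IN={a@B2, c@B3, c@B4, e@B2, e@B5}  OUT={a@B6, c@B3, c@B4, e@B2, e@B5}

B0 is the boundary node: IN[B0] = {}
Applying B0's transfer function to that IN value gives OUT[B0] (row B0 above).

Answer: {c@B0}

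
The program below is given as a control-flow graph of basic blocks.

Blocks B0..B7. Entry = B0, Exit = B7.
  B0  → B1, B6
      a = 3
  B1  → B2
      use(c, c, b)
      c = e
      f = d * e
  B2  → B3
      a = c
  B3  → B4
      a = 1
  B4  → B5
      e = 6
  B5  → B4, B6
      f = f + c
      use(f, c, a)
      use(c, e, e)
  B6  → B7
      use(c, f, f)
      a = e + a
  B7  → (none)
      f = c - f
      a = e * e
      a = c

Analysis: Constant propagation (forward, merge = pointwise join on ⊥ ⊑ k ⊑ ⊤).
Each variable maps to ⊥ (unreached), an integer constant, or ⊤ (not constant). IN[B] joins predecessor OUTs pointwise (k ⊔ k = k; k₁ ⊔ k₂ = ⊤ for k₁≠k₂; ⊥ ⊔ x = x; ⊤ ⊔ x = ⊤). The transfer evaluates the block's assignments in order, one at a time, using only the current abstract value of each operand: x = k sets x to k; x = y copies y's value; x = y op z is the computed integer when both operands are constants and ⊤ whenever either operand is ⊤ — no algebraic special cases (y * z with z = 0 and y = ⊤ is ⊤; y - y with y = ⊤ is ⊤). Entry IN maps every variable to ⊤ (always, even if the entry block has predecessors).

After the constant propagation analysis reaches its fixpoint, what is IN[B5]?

Per-block solution:
  B0:  IN=(all ⊤)  OUT={a:3; rest ⊤}
  B1:  IN={a:3; rest ⊤}  OUT={a:3; rest ⊤}
  B2:  IN={a:3; rest ⊤}  OUT=(all ⊤)
  B3:  IN=(all ⊤)  OUT={a:1; rest ⊤}
  B4:  IN={a:1; rest ⊤}  OUT={a:1, e:6; rest ⊤}
  B5:  IN={a:1, e:6; rest ⊤}  OUT={a:1, e:6; rest ⊤}
  B6:  IN=(all ⊤)  OUT=(all ⊤)
  B7:  IN=(all ⊤)  OUT=(all ⊤)

Merge at B5: IN[B5] = OUT[B4] = {a: 1, b: ⊤, c: ⊤, d: ⊤, e: 6, f: ⊤}

Answer: {a: 1, b: ⊤, c: ⊤, d: ⊤, e: 6, f: ⊤}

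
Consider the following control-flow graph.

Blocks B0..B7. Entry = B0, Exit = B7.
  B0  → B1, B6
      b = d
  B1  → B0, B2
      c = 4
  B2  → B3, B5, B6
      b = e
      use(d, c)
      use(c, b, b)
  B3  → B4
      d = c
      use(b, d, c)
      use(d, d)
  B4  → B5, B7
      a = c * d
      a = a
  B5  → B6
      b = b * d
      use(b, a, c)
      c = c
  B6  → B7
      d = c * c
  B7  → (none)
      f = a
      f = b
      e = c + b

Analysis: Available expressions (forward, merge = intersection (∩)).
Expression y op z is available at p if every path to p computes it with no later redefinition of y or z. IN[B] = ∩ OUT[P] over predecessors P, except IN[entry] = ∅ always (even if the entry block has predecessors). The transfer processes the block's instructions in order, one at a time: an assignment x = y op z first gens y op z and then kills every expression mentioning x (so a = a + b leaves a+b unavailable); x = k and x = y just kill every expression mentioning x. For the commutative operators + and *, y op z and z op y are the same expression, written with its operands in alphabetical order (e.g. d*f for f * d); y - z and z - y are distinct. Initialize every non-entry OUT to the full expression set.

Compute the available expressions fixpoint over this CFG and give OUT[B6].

Per-block solution:
  B0: | IN={} | OUT={}
  B1: | IN={} | OUT={}
  B2: | IN={} | OUT={}
  B3: | IN={} | OUT={}
  B4: | IN={} | OUT={c*d}
  B5: | IN={} | OUT={}
  B6: | IN={} | OUT={c*c}
  B7: | IN={} | OUT={b+c}

Merge at B6: IN[B6] = OUT[B0] ∩ OUT[B2] ∩ OUT[B5] = {}
Applying B6's transfer function to that IN value gives OUT[B6] (row B6 above).

Answer: {c*c}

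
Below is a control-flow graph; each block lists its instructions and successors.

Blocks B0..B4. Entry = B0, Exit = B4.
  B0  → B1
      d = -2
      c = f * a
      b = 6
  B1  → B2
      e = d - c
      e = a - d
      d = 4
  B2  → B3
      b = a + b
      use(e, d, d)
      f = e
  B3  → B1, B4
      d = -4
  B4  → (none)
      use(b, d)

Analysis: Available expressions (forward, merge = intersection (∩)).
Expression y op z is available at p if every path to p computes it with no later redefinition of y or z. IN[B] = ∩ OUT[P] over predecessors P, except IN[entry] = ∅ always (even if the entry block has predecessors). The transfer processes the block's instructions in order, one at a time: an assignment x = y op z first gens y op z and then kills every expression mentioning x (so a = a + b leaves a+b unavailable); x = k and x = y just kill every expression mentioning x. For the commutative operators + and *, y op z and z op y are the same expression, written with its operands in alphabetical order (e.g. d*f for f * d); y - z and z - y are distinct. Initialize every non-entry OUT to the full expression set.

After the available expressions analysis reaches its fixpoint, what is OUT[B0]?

Answer: {a*f}

Trace:
Fixpoint table:
  B0:  IN={}  OUT={a*f}
  B1:  IN={}  OUT={}
  B2:  IN={}  OUT={}
  B3:  IN={}  OUT={}
  B4:  IN={}  OUT={}

B0 is the boundary node: IN[B0] = {}
Applying B0's transfer function to that IN value gives OUT[B0] (row B0 above).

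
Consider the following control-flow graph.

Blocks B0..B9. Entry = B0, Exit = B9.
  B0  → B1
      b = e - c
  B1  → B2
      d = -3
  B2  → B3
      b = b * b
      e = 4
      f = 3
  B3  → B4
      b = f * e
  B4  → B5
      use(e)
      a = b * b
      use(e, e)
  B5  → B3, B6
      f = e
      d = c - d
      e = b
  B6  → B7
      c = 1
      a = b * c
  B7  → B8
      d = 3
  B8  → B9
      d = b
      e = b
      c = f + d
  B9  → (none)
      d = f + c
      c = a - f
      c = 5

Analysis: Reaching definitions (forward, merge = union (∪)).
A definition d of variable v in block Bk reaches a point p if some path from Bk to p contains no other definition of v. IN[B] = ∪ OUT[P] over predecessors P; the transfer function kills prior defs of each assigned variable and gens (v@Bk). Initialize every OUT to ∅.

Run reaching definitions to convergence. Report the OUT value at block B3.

Answer: {a@B4, b@B3, d@B1, d@B5, e@B2, e@B5, f@B2, f@B5}

Working:
Fixpoint table:
  B0:   IN={}   OUT={b@B0}
  B1:   IN={b@B0}   OUT={b@B0, d@B1}
  B2:   IN={b@B0, d@B1}   OUT={b@B2, d@B1, e@B2, f@B2}
  B3:   IN={a@B4, b@B2, b@B3, d@B1, d@B5, e@B2, e@B5, f@B2, f@B5}   OUT={a@B4, b@B3, d@B1, d@B5, e@B2, e@B5, f@B2, f@B5}
  B4:   IN={a@B4, b@B3, d@B1, d@B5, e@B2, e@B5, f@B2, f@B5}   OUT={a@B4, b@B3, d@B1, d@B5, e@B2, e@B5, f@B2, f@B5}
  B5:   IN={a@B4, b@B3, d@B1, d@B5, e@B2, e@B5, f@B2, f@B5}   OUT={a@B4, b@B3, d@B5, e@B5, f@B5}
  B6:   IN={a@B4, b@B3, d@B5, e@B5, f@B5}   OUT={a@B6, b@B3, c@B6, d@B5, e@B5, f@B5}
  B7:   IN={a@B6, b@B3, c@B6, d@B5, e@B5, f@B5}   OUT={a@B6, b@B3, c@B6, d@B7, e@B5, f@B5}
  B8:   IN={a@B6, b@B3, c@B6, d@B7, e@B5, f@B5}   OUT={a@B6, b@B3, c@B8, d@B8, e@B8, f@B5}
  B9:   IN={a@B6, b@B3, c@B8, d@B8, e@B8, f@B5}   OUT={a@B6, b@B3, c@B9, d@B9, e@B8, f@B5}

Merge at B3: IN[B3] = OUT[B2] ⊔ OUT[B5] = {a@B4, b@B2, b@B3, d@B1, d@B5, e@B2, e@B5, f@B2, f@B5}
Applying B3's transfer function to that IN value gives OUT[B3] (row B3 above).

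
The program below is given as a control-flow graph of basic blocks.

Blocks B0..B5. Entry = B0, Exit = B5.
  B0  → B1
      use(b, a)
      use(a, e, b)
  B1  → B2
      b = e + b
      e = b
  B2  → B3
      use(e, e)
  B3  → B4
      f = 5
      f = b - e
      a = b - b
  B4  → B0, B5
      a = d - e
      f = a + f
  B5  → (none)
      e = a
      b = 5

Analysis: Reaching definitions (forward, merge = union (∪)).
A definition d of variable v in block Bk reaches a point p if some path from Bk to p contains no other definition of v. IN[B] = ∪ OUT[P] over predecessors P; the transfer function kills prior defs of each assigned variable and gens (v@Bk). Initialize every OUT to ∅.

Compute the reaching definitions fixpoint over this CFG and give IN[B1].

Fixpoint table:
  B0:   IN={a@B4, b@B1, e@B1, f@B4}   OUT={a@B4, b@B1, e@B1, f@B4}
  B1:   IN={a@B4, b@B1, e@B1, f@B4}   OUT={a@B4, b@B1, e@B1, f@B4}
  B2:   IN={a@B4, b@B1, e@B1, f@B4}   OUT={a@B4, b@B1, e@B1, f@B4}
  B3:   IN={a@B4, b@B1, e@B1, f@B4}   OUT={a@B3, b@B1, e@B1, f@B3}
  B4:   IN={a@B3, b@B1, e@B1, f@B3}   OUT={a@B4, b@B1, e@B1, f@B4}
  B5:   IN={a@B4, b@B1, e@B1, f@B4}   OUT={a@B4, b@B5, e@B5, f@B4}

Merge at B1: IN[B1] = OUT[B0] = {a@B4, b@B1, e@B1, f@B4}

Answer: {a@B4, b@B1, e@B1, f@B4}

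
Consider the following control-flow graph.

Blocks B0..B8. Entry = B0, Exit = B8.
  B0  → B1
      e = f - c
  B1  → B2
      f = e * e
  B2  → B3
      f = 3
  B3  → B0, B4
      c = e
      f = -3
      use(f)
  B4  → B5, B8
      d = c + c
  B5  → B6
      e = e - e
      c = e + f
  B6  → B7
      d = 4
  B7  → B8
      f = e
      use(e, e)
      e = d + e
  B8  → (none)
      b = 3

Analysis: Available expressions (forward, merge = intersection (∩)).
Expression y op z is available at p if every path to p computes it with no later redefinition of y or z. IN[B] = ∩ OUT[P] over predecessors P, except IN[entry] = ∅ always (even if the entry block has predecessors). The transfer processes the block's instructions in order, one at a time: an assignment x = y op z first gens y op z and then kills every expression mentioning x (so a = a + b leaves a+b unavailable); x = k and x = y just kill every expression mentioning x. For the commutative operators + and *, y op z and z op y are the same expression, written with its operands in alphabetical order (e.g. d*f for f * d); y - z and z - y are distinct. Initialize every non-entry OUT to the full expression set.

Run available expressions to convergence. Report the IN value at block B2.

Answer: {e*e}

Derivation:
Per-block solution:
  B0:   IN={}   OUT={f-c}
  B1:   IN={f-c}   OUT={e*e}
  B2:   IN={e*e}   OUT={e*e}
  B3:   IN={e*e}   OUT={e*e}
  B4:   IN={e*e}   OUT={c+c, e*e}
  B5:   IN={c+c, e*e}   OUT={e+f}
  B6:   IN={e+f}   OUT={e+f}
  B7:   IN={e+f}   OUT={}
  B8:   IN={}   OUT={}

Merge at B2: IN[B2] = OUT[B1] = {e*e}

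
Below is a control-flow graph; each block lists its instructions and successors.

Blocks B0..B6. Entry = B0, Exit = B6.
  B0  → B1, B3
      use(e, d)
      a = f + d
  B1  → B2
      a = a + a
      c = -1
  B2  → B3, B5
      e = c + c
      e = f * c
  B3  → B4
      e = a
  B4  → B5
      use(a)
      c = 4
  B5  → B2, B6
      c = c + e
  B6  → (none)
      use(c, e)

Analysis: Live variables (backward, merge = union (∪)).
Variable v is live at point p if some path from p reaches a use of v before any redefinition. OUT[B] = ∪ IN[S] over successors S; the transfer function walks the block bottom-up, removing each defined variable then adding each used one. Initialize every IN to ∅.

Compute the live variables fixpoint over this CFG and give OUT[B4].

Per-block solution:
  B0:  IN={d, e, f}  OUT={a, f}
  B1:  IN={a, f}  OUT={a, c, f}
  B2:  IN={a, c, f}  OUT={a, c, e, f}
  B3:  IN={a, f}  OUT={a, e, f}
  B4:  IN={a, e, f}  OUT={a, c, e, f}
  B5:  IN={a, c, e, f}  OUT={a, c, e, f}
  B6:  IN={c, e}  OUT={}

Merge at B4: OUT[B4] = IN[B5] = {a, c, e, f}

Answer: {a, c, e, f}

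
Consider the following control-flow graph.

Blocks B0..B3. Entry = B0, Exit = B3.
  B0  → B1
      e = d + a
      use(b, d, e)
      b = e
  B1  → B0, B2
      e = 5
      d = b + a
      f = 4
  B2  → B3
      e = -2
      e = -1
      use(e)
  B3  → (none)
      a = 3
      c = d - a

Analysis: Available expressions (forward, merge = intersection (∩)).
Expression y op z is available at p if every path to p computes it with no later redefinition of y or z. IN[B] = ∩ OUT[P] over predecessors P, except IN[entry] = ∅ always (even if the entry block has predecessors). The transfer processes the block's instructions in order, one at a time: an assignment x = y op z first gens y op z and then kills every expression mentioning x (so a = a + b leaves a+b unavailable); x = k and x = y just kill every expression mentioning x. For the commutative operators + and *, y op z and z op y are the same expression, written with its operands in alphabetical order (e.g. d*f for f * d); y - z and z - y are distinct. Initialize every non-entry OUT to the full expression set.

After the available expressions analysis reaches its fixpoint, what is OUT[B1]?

Answer: {a+b}

Derivation:
Per-block solution:
  B0:  IN={}  OUT={a+d}
  B1:  IN={a+d}  OUT={a+b}
  B2:  IN={a+b}  OUT={a+b}
  B3:  IN={a+b}  OUT={d-a}

Merge at B1: IN[B1] = OUT[B0] = {a+d}
Applying B1's transfer function to that IN value gives OUT[B1] (row B1 above).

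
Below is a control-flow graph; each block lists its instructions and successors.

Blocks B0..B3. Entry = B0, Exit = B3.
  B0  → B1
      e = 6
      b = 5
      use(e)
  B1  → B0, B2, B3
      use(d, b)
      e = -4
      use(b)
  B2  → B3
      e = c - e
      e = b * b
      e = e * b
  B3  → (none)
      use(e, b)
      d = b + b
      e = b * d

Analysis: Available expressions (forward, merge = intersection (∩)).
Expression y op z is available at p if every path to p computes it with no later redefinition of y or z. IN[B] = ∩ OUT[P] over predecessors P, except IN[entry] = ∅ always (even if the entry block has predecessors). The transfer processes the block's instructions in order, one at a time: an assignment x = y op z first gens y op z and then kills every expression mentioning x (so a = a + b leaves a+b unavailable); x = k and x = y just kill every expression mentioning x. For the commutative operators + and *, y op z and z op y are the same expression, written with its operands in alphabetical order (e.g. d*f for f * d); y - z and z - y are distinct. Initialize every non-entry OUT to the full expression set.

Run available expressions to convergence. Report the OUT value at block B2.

Answer: {b*b}

Trace:
Fixpoint table:
  B0:   IN={}   OUT={}
  B1:   IN={}   OUT={}
  B2:   IN={}   OUT={b*b}
  B3:   IN={}   OUT={b*d, b+b}

Merge at B2: IN[B2] = OUT[B1] = {}
Applying B2's transfer function to that IN value gives OUT[B2] (row B2 above).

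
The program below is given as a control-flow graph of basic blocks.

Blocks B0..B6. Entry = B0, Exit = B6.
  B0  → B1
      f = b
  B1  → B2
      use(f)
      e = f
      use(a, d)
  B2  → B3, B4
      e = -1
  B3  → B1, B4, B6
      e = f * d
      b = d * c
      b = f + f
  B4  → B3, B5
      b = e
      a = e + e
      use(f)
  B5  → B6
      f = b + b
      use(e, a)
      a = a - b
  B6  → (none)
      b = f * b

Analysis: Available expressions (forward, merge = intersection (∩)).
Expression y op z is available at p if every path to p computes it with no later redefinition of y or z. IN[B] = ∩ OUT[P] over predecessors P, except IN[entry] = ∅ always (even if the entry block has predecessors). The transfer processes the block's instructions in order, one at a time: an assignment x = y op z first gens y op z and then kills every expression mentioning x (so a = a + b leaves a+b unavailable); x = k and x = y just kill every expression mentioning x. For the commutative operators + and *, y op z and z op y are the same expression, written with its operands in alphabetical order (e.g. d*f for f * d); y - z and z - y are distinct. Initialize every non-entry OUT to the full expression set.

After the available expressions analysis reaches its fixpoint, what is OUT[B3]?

Fixpoint table:
  B0:  IN={}  OUT={}
  B1:  IN={}  OUT={}
  B2:  IN={}  OUT={}
  B3:  IN={}  OUT={c*d, d*f, f+f}
  B4:  IN={}  OUT={e+e}
  B5:  IN={e+e}  OUT={b+b, e+e}
  B6:  IN={}  OUT={}

Merge at B3: IN[B3] = OUT[B2] ∩ OUT[B4] = {}
Applying B3's transfer function to that IN value gives OUT[B3] (row B3 above).

Answer: {c*d, d*f, f+f}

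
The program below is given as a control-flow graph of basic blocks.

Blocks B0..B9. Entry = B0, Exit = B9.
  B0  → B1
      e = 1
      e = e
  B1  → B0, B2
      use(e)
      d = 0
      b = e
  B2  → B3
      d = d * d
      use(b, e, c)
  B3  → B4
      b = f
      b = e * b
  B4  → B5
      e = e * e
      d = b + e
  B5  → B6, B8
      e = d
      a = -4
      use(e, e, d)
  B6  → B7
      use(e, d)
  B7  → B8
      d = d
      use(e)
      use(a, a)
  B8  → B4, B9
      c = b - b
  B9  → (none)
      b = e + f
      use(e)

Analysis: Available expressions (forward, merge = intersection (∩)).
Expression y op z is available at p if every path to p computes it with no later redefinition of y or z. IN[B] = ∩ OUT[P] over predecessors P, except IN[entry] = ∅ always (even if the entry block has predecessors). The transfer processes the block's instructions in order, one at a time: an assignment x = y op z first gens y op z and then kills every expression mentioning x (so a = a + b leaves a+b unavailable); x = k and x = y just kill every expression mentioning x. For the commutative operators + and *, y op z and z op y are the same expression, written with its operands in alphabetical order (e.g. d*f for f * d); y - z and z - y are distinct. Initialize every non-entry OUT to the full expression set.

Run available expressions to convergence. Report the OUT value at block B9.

Converged values:
  B0:   IN={}   OUT={}
  B1:   IN={}   OUT={}
  B2:   IN={}   OUT={}
  B3:   IN={}   OUT={}
  B4:   IN={}   OUT={b+e}
  B5:   IN={b+e}   OUT={}
  B6:   IN={}   OUT={}
  B7:   IN={}   OUT={}
  B8:   IN={}   OUT={b-b}
  B9:   IN={b-b}   OUT={e+f}

Merge at B9: IN[B9] = OUT[B8] = {b-b}
Applying B9's transfer function to that IN value gives OUT[B9] (row B9 above).

Answer: {e+f}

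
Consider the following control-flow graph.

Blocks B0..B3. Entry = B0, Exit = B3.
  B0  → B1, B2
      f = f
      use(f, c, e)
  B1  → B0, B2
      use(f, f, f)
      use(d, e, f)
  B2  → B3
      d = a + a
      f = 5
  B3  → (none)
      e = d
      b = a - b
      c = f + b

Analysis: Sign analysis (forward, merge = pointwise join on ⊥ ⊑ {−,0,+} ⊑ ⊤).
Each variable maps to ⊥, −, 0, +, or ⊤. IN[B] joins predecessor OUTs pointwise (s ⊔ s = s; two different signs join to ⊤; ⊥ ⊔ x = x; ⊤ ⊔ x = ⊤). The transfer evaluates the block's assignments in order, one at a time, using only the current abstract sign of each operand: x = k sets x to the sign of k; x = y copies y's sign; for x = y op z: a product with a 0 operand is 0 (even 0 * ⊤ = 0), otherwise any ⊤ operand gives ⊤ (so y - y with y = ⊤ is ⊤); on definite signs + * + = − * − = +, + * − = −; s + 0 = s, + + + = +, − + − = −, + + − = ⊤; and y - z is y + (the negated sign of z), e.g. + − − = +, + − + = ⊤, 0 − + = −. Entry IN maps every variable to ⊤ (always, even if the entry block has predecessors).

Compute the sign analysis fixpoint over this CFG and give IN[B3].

Answer: {a: ⊤, b: ⊤, c: ⊤, d: ⊤, e: ⊤, f: +}

Working:
Fixpoint table:
  B0: | IN=(all ⊤) | OUT=(all ⊤)
  B1: | IN=(all ⊤) | OUT=(all ⊤)
  B2: | IN=(all ⊤) | OUT={f:+; rest ⊤}
  B3: | IN={f:+; rest ⊤} | OUT={f:+; rest ⊤}

Merge at B3: IN[B3] = OUT[B2] = {a: ⊤, b: ⊤, c: ⊤, d: ⊤, e: ⊤, f: +}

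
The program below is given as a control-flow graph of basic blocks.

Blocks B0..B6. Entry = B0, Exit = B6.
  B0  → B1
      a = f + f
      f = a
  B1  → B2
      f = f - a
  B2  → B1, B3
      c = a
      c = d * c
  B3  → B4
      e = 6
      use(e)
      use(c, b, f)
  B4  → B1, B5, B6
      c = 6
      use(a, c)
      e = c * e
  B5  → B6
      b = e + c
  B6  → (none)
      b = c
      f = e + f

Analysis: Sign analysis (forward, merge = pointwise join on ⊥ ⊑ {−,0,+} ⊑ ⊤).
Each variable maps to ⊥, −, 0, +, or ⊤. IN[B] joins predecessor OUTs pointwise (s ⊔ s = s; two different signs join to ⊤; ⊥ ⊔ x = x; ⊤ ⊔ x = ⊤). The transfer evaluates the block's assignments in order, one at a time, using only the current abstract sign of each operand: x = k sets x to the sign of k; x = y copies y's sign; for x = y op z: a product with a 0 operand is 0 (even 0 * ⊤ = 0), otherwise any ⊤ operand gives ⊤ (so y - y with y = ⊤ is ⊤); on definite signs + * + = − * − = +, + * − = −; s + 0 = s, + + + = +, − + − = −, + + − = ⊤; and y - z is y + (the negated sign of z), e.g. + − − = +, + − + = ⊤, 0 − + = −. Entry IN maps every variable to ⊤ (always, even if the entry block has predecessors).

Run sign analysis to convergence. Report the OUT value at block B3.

Answer: {a: ⊤, b: ⊤, c: ⊤, d: ⊤, e: +, f: ⊤}

Working:
Fixpoint table:
  B0: | IN=(all ⊤) | OUT=(all ⊤)
  B1: | IN=(all ⊤) | OUT=(all ⊤)
  B2: | IN=(all ⊤) | OUT=(all ⊤)
  B3: | IN=(all ⊤) | OUT={e:+; rest ⊤}
  B4: | IN={e:+; rest ⊤} | OUT={c:+, e:+; rest ⊤}
  B5: | IN={c:+, e:+; rest ⊤} | OUT={b:+, c:+, e:+; rest ⊤}
  B6: | IN={c:+, e:+; rest ⊤} | OUT={b:+, c:+, e:+; rest ⊤}

Merge at B3: IN[B3] = OUT[B2] = {a: ⊤, b: ⊤, c: ⊤, d: ⊤, e: ⊤, f: ⊤}
Applying B3's transfer function to that IN value gives OUT[B3] (row B3 above).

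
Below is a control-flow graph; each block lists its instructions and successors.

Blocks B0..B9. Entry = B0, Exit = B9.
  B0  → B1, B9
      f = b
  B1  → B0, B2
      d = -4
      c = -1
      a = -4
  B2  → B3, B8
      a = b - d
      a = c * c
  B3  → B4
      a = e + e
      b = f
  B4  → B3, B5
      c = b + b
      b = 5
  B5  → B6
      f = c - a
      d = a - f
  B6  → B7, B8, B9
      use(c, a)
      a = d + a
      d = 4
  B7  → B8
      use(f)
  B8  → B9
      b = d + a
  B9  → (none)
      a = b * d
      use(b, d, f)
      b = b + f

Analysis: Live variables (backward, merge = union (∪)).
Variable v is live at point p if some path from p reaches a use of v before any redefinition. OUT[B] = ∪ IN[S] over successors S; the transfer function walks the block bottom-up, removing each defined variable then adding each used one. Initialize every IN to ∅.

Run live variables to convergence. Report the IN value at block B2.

Answer: {b, c, d, e, f}

Working:
Fixpoint table:
  B0:  IN={b, d, e}  OUT={b, d, e, f}
  B1:  IN={b, e, f}  OUT={b, c, d, e, f}
  B2:  IN={b, c, d, e, f}  OUT={a, d, e, f}
  B3:  IN={e, f}  OUT={a, b, e, f}
  B4:  IN={a, b, e, f}  OUT={a, b, c, e, f}
  B5:  IN={a, b, c}  OUT={a, b, c, d, f}
  B6:  IN={a, b, c, d, f}  OUT={a, b, d, f}
  B7:  IN={a, d, f}  OUT={a, d, f}
  B8:  IN={a, d, f}  OUT={b, d, f}
  B9:  IN={b, d, f}  OUT={}

Merge at B2: OUT[B2] = IN[B3] ⊔ IN[B8] = {a, d, e, f}
Applying B2's transfer function to that OUT value gives IN[B2] (row B2 above).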